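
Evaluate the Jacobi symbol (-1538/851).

Reduce the numerator: -1538 ≡ 164 (mod 851), so (-1538/851) = (164/851).
Factor out 2: 164 = 2^2·41. Since 851 ≡ 3 (mod 8), (2/851) = -1, and (2/851)^2 = +1. Now have (41/851).
41 ≡ 1 (mod 4), so quadratic reciprocity gives (41/851) = (851/41). Reduce: 851 ≡ 31 (mod 41). Now have (31/41).
41 ≡ 1 (mod 4), so quadratic reciprocity gives (31/41) = (41/31). Reduce: 41 ≡ 10 (mod 31). Now have (10/31).
Factor out 2: 10 = 2·5. Since 31 ≡ 7 (mod 8), (2/31) = +1. Now have (5/31).
5 ≡ 1 (mod 4), so quadratic reciprocity gives (5/31) = (31/5). Reduce: 31 ≡ 1 (mod 5). Now have (1/5).
(1/5) = 1. Collecting the sign factors: 1.

1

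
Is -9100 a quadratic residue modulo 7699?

(-9100/7699)
  = (6298/7699)    [-9100 ≡ 6298 mod 7699]
  = -(3149/7699)    [7699 ≡ 3 mod 8 ⇒ (2/7699) = -1]
  = -(7699/3149)    [QR: 3149 ≡ 1 mod 4, sign kept]
  = -(1401/3149)    [7699 ≡ 1401 mod 3149]
  = -(3149/1401)    [QR: 1401 ≡ 1 mod 4, sign kept]
  = -(347/1401)    [3149 ≡ 347 mod 1401]
  = -(1401/347)    [QR: 1401 ≡ 1 mod 4, sign kept]
  = -(13/347)    [1401 ≡ 13 mod 347]
  = -(347/13)    [QR: 13 ≡ 1 mod 4, sign kept]
  = -(9/13)    [347 ≡ 9 mod 13]
  = -(13/9)    [QR: 9 ≡ 1 mod 4, sign kept]
  = -(4/9)    [13 ≡ 4 mod 9]
  = -(1/9)    [9 ≡ 1 mod 8 ⇒ (2/9)^2 = +1]
  = -1    [(1/9) = 1]
(-9100/7699) = -1, and 7699 is prime, so -9100 is not a quadratic residue mod 7699.

no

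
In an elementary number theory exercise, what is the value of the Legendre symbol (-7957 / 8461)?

Reduce the numerator: -7957 ≡ 504 (mod 8461), so (-7957 / 8461) = (504 / 8461).
Factor out 2: 504 = 2^3·63. Since 8461 ≡ 5 (mod 8), (2 / 8461) = -1, and (2 / 8461)^3 = -1. Now have -(63 / 8461).
8461 ≡ 1 (mod 4), so quadratic reciprocity gives (63 / 8461) = (8461 / 63). Reduce: 8461 ≡ 19 (mod 63). Now have -(19 / 63).
Both 19 ≡ 3 and 63 ≡ 3 (mod 4), so reciprocity gives (19 / 63) = -(63 / 19). Reduce: 63 ≡ 6 (mod 19). Now have (6 / 19).
Factor out 2: 6 = 2·3. Since 19 ≡ 3 (mod 8), (2 / 19) = -1. Now have -(3 / 19).
Both 3 ≡ 3 and 19 ≡ 3 (mod 4), so reciprocity gives (3 / 19) = -(19 / 3). Reduce: 19 ≡ 1 (mod 3). Now have (1 / 3).
(1 / 3) = 1. Collecting the sign factors: 1.

1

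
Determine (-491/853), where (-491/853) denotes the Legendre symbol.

-1

Pull out -1: (-491/853) = (-1/853)·(491/853). Since 853 ≡ 1 (mod 4), (-1/853) = +1. Now have (491/853).
853 ≡ 1 (mod 4), so quadratic reciprocity gives (491/853) = (853/491). Reduce: 853 ≡ 362 (mod 491). Now have (362/491).
Factor out 2: 362 = 2·181. Since 491 ≡ 3 (mod 8), (2/491) = -1. Now have -(181/491).
181 ≡ 1 (mod 4), so quadratic reciprocity gives (181/491) = (491/181). Reduce: 491 ≡ 129 (mod 181). Now have -(129/181).
129 ≡ 1 (mod 4), so quadratic reciprocity gives (129/181) = (181/129). Reduce: 181 ≡ 52 (mod 129). Now have -(52/129).
Factor out 2: 52 = 2^2·13. Since 129 ≡ 1 (mod 8), (2/129) = +1, and (2/129)^2 = +1. Now have -(13/129).
13 ≡ 1 (mod 4), so quadratic reciprocity gives (13/129) = (129/13). Reduce: 129 ≡ 12 (mod 13). Now have -(12/13).
Factor out 2: 12 = 2^2·3. Since 13 ≡ 5 (mod 8), (2/13) = -1, and (2/13)^2 = +1. Now have -(3/13).
13 ≡ 1 (mod 4), so quadratic reciprocity gives (3/13) = (13/3). Reduce: 13 ≡ 1 (mod 3). Now have -(1/3).
(1/3) = 1. Collecting the sign factors: -1.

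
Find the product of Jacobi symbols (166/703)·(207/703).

By multiplicativity, (166·207/703) = (166/703)·(207/703).
First factor (166/703):
(166/703)
  = (83/703)    [703 ≡ 7 mod 8 ⇒ (2/703) = +1]
  = -(703/83)    [QR: both ≡ 3 mod 4, sign flips]
  = -(39/83)    [703 ≡ 39 mod 83]
  = (83/39)    [QR: both ≡ 3 mod 4, sign flips]
  = (5/39)    [83 ≡ 5 mod 39]
  = (39/5)    [QR: 5 ≡ 1 mod 4, sign kept]
  = (4/5)    [39 ≡ 4 mod 5]
  = (1/5)    [5 ≡ 5 mod 8 ⇒ (2/5)^2 = +1]
  = 1    [(1/5) = 1]
Second factor (207/703):
(207/703)
  = -(703/207)    [QR: both ≡ 3 mod 4, sign flips]
  = -(82/207)    [703 ≡ 82 mod 207]
  = -(41/207)    [207 ≡ 7 mod 8 ⇒ (2/207) = +1]
  = -(207/41)    [QR: 41 ≡ 1 mod 4, sign kept]
  = -(2/41)    [207 ≡ 2 mod 41]
  = -(1/41)    [41 ≡ 1 mod 8 ⇒ (2/41) = +1]
  = -1    [(1/41) = 1]
Product: (1)·(-1) = -1.

-1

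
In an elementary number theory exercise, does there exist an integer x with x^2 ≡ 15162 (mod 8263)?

Reduce the numerator: 15162 ≡ 6899 (mod 8263), so (15162/8263) = (6899/8263).
Both 6899 ≡ 3 and 8263 ≡ 3 (mod 4), so reciprocity gives (6899/8263) = -(8263/6899). Reduce: 8263 ≡ 1364 (mod 6899). Now have -(1364/6899).
Factor out 2: 1364 = 2^2·341. Since 6899 ≡ 3 (mod 8), (2/6899) = -1, and (2/6899)^2 = +1. Now have -(341/6899).
341 ≡ 1 (mod 4), so quadratic reciprocity gives (341/6899) = (6899/341). Reduce: 6899 ≡ 79 (mod 341). Now have -(79/341).
341 ≡ 1 (mod 4), so quadratic reciprocity gives (79/341) = (341/79). Reduce: 341 ≡ 25 (mod 79). Now have -(25/79).
25 ≡ 1 (mod 4), so quadratic reciprocity gives (25/79) = (79/25). Reduce: 79 ≡ 4 (mod 25). Now have -(4/25).
Factor out 2: 4 = 2^2. Since 25 ≡ 1 (mod 8), (2/25) = +1, and (2/25)^2 = +1. Now have -(1/25).
(1/25) = 1. Collecting the sign factors: -1.
(15162/8263) = -1, and 8263 is prime, so 15162 is not a quadratic residue mod 8263.

no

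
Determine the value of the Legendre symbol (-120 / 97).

-1

Reduce the numerator: -120 ≡ 74 (mod 97), so (-120 / 97) = (74 / 97).
Factor out 2: 74 = 2·37. Since 97 ≡ 1 (mod 8), (2 / 97) = +1. Now have (37 / 97).
37 ≡ 1 (mod 4), so quadratic reciprocity gives (37 / 97) = (97 / 37). Reduce: 97 ≡ 23 (mod 37). Now have (23 / 37).
37 ≡ 1 (mod 4), so quadratic reciprocity gives (23 / 37) = (37 / 23). Reduce: 37 ≡ 14 (mod 23). Now have (14 / 23).
Factor out 2: 14 = 2·7. Since 23 ≡ 7 (mod 8), (2 / 23) = +1. Now have (7 / 23).
Both 7 ≡ 3 and 23 ≡ 3 (mod 4), so reciprocity gives (7 / 23) = -(23 / 7). Reduce: 23 ≡ 2 (mod 7). Now have -(2 / 7).
Factor out 2: 2 = 2. Since 7 ≡ 7 (mod 8), (2 / 7) = +1. Now have -(1 / 7).
(1 / 7) = 1. Collecting the sign factors: -1.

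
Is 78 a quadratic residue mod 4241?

(78/4241)
  = (39/4241)    [4241 ≡ 1 mod 8 ⇒ (2/4241) = +1]
  = (4241/39)    [QR: 4241 ≡ 1 mod 4, sign kept]
  = (29/39)    [4241 ≡ 29 mod 39]
  = (39/29)    [QR: 29 ≡ 1 mod 4, sign kept]
  = (10/29)    [39 ≡ 10 mod 29]
  = -(5/29)    [29 ≡ 5 mod 8 ⇒ (2/29) = -1]
  = -(29/5)    [QR: 5 ≡ 1 mod 4, sign kept]
  = -(4/5)    [29 ≡ 4 mod 5]
  = -(1/5)    [5 ≡ 5 mod 8 ⇒ (2/5)^2 = +1]
  = -1    [(1/5) = 1]
(78/4241) = -1, and 4241 is prime, so 78 is not a quadratic residue mod 4241.

no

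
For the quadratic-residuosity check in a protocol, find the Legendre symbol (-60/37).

(-60/37)
  = (60/37)    [37 ≡ 1 mod 4 ⇒ (-1/37) = +1]
  = (23/37)    [60 ≡ 23 mod 37]
  = (37/23)    [QR: 37 ≡ 1 mod 4, sign kept]
  = (14/23)    [37 ≡ 14 mod 23]
  = (7/23)    [23 ≡ 7 mod 8 ⇒ (2/23) = +1]
  = -(23/7)    [QR: both ≡ 3 mod 4, sign flips]
  = -(2/7)    [23 ≡ 2 mod 7]
  = -(1/7)    [7 ≡ 7 mod 8 ⇒ (2/7) = +1]
  = -1    [(1/7) = 1]

-1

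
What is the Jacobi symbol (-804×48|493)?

1

By multiplicativity, (-804·48|493) = (-804|493)·(48|493).
First factor (-804|493):
Reduce the numerator: -804 ≡ 182 (mod 493), so (-804|493) = (182|493).
Factor out 2: 182 = 2·91. Since 493 ≡ 5 (mod 8), (2|493) = -1. Now have -(91|493).
493 ≡ 1 (mod 4), so quadratic reciprocity gives (91|493) = (493|91). Reduce: 493 ≡ 38 (mod 91). Now have -(38|91).
Factor out 2: 38 = 2·19. Since 91 ≡ 3 (mod 8), (2|91) = -1. Now have (19|91).
Both 19 ≡ 3 and 91 ≡ 3 (mod 4), so reciprocity gives (19|91) = -(91|19). Reduce: 91 ≡ 15 (mod 19). Now have -(15|19).
Both 15 ≡ 3 and 19 ≡ 3 (mod 4), so reciprocity gives (15|19) = -(19|15). Reduce: 19 ≡ 4 (mod 15). Now have (4|15).
Factor out 2: 4 = 2^2. Since 15 ≡ 7 (mod 8), (2|15) = +1, and (2|15)^2 = +1. Now have (1|15).
(1|15) = 1. Collecting the sign factors: 1.
Second factor (48|493):
Factor out 2: 48 = 2^4·3. Since 493 ≡ 5 (mod 8), (2|493) = -1, and (2|493)^4 = +1. Now have (3|493).
493 ≡ 1 (mod 4), so quadratic reciprocity gives (3|493) = (493|3). Reduce: 493 ≡ 1 (mod 3). Now have (1|3).
(1|3) = 1. Collecting the sign factors: 1.
Product: (1)·(1) = 1.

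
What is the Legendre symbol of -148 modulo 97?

-1

(-148 / 97)
  = (46 / 97)    [-148 ≡ 46 mod 97]
  = (23 / 97)    [97 ≡ 1 mod 8 ⇒ (2 / 97) = +1]
  = (97 / 23)    [QR: 97 ≡ 1 mod 4, sign kept]
  = (5 / 23)    [97 ≡ 5 mod 23]
  = (23 / 5)    [QR: 5 ≡ 1 mod 4, sign kept]
  = (3 / 5)    [23 ≡ 3 mod 5]
  = (5 / 3)    [QR: 5 ≡ 1 mod 4, sign kept]
  = (2 / 3)    [5 ≡ 2 mod 3]
  = -(1 / 3)    [3 ≡ 3 mod 8 ⇒ (2 / 3) = -1]
  = -1    [(1 / 3) = 1]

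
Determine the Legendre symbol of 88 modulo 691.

1

(88 / 691)
  = -(11 / 691)    [691 ≡ 3 mod 8 ⇒ (2 / 691)^3 = -1]
  = (691 / 11)    [QR: both ≡ 3 mod 4, sign flips]
  = (9 / 11)    [691 ≡ 9 mod 11]
  = (11 / 9)    [QR: 9 ≡ 1 mod 4, sign kept]
  = (2 / 9)    [11 ≡ 2 mod 9]
  = (1 / 9)    [9 ≡ 1 mod 8 ⇒ (2 / 9) = +1]
  = 1    [(1 / 9) = 1]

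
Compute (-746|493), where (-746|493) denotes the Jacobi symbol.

-1

(-746|493)
  = (240|493)    [-746 ≡ 240 mod 493]
  = (15|493)    [493 ≡ 5 mod 8 ⇒ (2|493)^4 = +1]
  = (493|15)    [QR: 493 ≡ 1 mod 4, sign kept]
  = (13|15)    [493 ≡ 13 mod 15]
  = (15|13)    [QR: 13 ≡ 1 mod 4, sign kept]
  = (2|13)    [15 ≡ 2 mod 13]
  = -(1|13)    [13 ≡ 5 mod 8 ⇒ (2|13) = -1]
  = -1    [(1|13) = 1]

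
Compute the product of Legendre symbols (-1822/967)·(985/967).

-1

By multiplicativity, (-1822·985/967) = (-1822/967)·(985/967).
First factor (-1822/967):
(-1822/967)
  = -(1822/967)    [967 ≡ 3 mod 4 ⇒ (-1/967) = -1]
  = -(855/967)    [1822 ≡ 855 mod 967]
  = (967/855)    [QR: both ≡ 3 mod 4, sign flips]
  = (112/855)    [967 ≡ 112 mod 855]
  = (7/855)    [855 ≡ 7 mod 8 ⇒ (2/855)^4 = +1]
  = -(855/7)    [QR: both ≡ 3 mod 4, sign flips]
  = -(1/7)    [855 ≡ 1 mod 7]
  = -1    [(1/7) = 1]
Second factor (985/967):
(985/967)
  = (18/967)    [985 ≡ 18 mod 967]
  = (9/967)    [967 ≡ 7 mod 8 ⇒ (2/967) = +1]
  = (967/9)    [QR: 9 ≡ 1 mod 4, sign kept]
  = (4/9)    [967 ≡ 4 mod 9]
  = (1/9)    [9 ≡ 1 mod 8 ⇒ (2/9)^2 = +1]
  = 1    [(1/9) = 1]
Product: (-1)·(1) = -1.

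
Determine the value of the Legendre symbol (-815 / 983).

(-815 / 983)
  = -(815 / 983)    [983 ≡ 3 mod 4 ⇒ (-1 / 983) = -1]
  = (983 / 815)    [QR: both ≡ 3 mod 4, sign flips]
  = (168 / 815)    [983 ≡ 168 mod 815]
  = (21 / 815)    [815 ≡ 7 mod 8 ⇒ (2 / 815)^3 = +1]
  = (815 / 21)    [QR: 21 ≡ 1 mod 4, sign kept]
  = (17 / 21)    [815 ≡ 17 mod 21]
  = (21 / 17)    [QR: 17 ≡ 1 mod 4, sign kept]
  = (4 / 17)    [21 ≡ 4 mod 17]
  = (1 / 17)    [17 ≡ 1 mod 8 ⇒ (2 / 17)^2 = +1]
  = 1    [(1 / 17) = 1]

1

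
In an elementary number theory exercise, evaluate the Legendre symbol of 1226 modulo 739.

1

(1226/739)
  = (487/739)    [1226 ≡ 487 mod 739]
  = -(739/487)    [QR: both ≡ 3 mod 4, sign flips]
  = -(252/487)    [739 ≡ 252 mod 487]
  = -(63/487)    [487 ≡ 7 mod 8 ⇒ (2/487)^2 = +1]
  = (487/63)    [QR: both ≡ 3 mod 4, sign flips]
  = (46/63)    [487 ≡ 46 mod 63]
  = (23/63)    [63 ≡ 7 mod 8 ⇒ (2/63) = +1]
  = -(63/23)    [QR: both ≡ 3 mod 4, sign flips]
  = -(17/23)    [63 ≡ 17 mod 23]
  = -(23/17)    [QR: 17 ≡ 1 mod 4, sign kept]
  = -(6/17)    [23 ≡ 6 mod 17]
  = -(3/17)    [17 ≡ 1 mod 8 ⇒ (2/17) = +1]
  = -(17/3)    [QR: 17 ≡ 1 mod 4, sign kept]
  = -(2/3)    [17 ≡ 2 mod 3]
  = (1/3)    [3 ≡ 3 mod 8 ⇒ (2/3) = -1]
  = 1    [(1/3) = 1]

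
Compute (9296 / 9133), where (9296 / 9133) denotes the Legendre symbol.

Reduce the numerator: 9296 ≡ 163 (mod 9133), so (9296 / 9133) = (163 / 9133).
9133 ≡ 1 (mod 4), so quadratic reciprocity gives (163 / 9133) = (9133 / 163). Reduce: 9133 ≡ 5 (mod 163). Now have (5 / 163).
5 ≡ 1 (mod 4), so quadratic reciprocity gives (5 / 163) = (163 / 5). Reduce: 163 ≡ 3 (mod 5). Now have (3 / 5).
5 ≡ 1 (mod 4), so quadratic reciprocity gives (3 / 5) = (5 / 3). Reduce: 5 ≡ 2 (mod 3). Now have (2 / 3).
Factor out 2: 2 = 2. Since 3 ≡ 3 (mod 8), (2 / 3) = -1. Now have -(1 / 3).
(1 / 3) = 1. Collecting the sign factors: -1.

-1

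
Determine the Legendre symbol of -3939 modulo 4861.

(-3939/4861)
  = (3939/4861)    [4861 ≡ 1 mod 4 ⇒ (-1/4861) = +1]
  = (4861/3939)    [QR: 4861 ≡ 1 mod 4, sign kept]
  = (922/3939)    [4861 ≡ 922 mod 3939]
  = -(461/3939)    [3939 ≡ 3 mod 8 ⇒ (2/3939) = -1]
  = -(3939/461)    [QR: 461 ≡ 1 mod 4, sign kept]
  = -(251/461)    [3939 ≡ 251 mod 461]
  = -(461/251)    [QR: 461 ≡ 1 mod 4, sign kept]
  = -(210/251)    [461 ≡ 210 mod 251]
  = (105/251)    [251 ≡ 3 mod 8 ⇒ (2/251) = -1]
  = (251/105)    [QR: 105 ≡ 1 mod 4, sign kept]
  = (41/105)    [251 ≡ 41 mod 105]
  = (105/41)    [QR: 41 ≡ 1 mod 4, sign kept]
  = (23/41)    [105 ≡ 23 mod 41]
  = (41/23)    [QR: 41 ≡ 1 mod 4, sign kept]
  = (18/23)    [41 ≡ 18 mod 23]
  = (9/23)    [23 ≡ 7 mod 8 ⇒ (2/23) = +1]
  = (23/9)    [QR: 9 ≡ 1 mod 4, sign kept]
  = (5/9)    [23 ≡ 5 mod 9]
  = (9/5)    [QR: 5 ≡ 1 mod 4, sign kept]
  = (4/5)    [9 ≡ 4 mod 5]
  = (1/5)    [5 ≡ 5 mod 8 ⇒ (2/5)^2 = +1]
  = 1    [(1/5) = 1]

1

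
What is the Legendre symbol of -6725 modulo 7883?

(-6725/7883)
  = (1158/7883)    [-6725 ≡ 1158 mod 7883]
  = -(579/7883)    [7883 ≡ 3 mod 8 ⇒ (2/7883) = -1]
  = (7883/579)    [QR: both ≡ 3 mod 4, sign flips]
  = (356/579)    [7883 ≡ 356 mod 579]
  = (89/579)    [579 ≡ 3 mod 8 ⇒ (2/579)^2 = +1]
  = (579/89)    [QR: 89 ≡ 1 mod 4, sign kept]
  = (45/89)    [579 ≡ 45 mod 89]
  = (89/45)    [QR: 45 ≡ 1 mod 4, sign kept]
  = (44/45)    [89 ≡ 44 mod 45]
  = (11/45)    [45 ≡ 5 mod 8 ⇒ (2/45)^2 = +1]
  = (45/11)    [QR: 45 ≡ 1 mod 4, sign kept]
  = (1/11)    [45 ≡ 1 mod 11]
  = 1    [(1/11) = 1]

1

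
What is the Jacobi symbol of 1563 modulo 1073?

(1563|1073)
  = (490|1073)    [1563 ≡ 490 mod 1073]
  = (245|1073)    [1073 ≡ 1 mod 8 ⇒ (2|1073) = +1]
  = (1073|245)    [QR: 245 ≡ 1 mod 4, sign kept]
  = (93|245)    [1073 ≡ 93 mod 245]
  = (245|93)    [QR: 93 ≡ 1 mod 4, sign kept]
  = (59|93)    [245 ≡ 59 mod 93]
  = (93|59)    [QR: 93 ≡ 1 mod 4, sign kept]
  = (34|59)    [93 ≡ 34 mod 59]
  = -(17|59)    [59 ≡ 3 mod 8 ⇒ (2|59) = -1]
  = -(59|17)    [QR: 17 ≡ 1 mod 4, sign kept]
  = -(8|17)    [59 ≡ 8 mod 17]
  = -(1|17)    [17 ≡ 1 mod 8 ⇒ (2|17)^3 = +1]
  = -1    [(1|17) = 1]

-1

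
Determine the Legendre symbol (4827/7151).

(4827/7151)
  = -(7151/4827)    [QR: both ≡ 3 mod 4, sign flips]
  = -(2324/4827)    [7151 ≡ 2324 mod 4827]
  = -(581/4827)    [4827 ≡ 3 mod 8 ⇒ (2/4827)^2 = +1]
  = -(4827/581)    [QR: 581 ≡ 1 mod 4, sign kept]
  = -(179/581)    [4827 ≡ 179 mod 581]
  = -(581/179)    [QR: 581 ≡ 1 mod 4, sign kept]
  = -(44/179)    [581 ≡ 44 mod 179]
  = -(11/179)    [179 ≡ 3 mod 8 ⇒ (2/179)^2 = +1]
  = (179/11)    [QR: both ≡ 3 mod 4, sign flips]
  = (3/11)    [179 ≡ 3 mod 11]
  = -(11/3)    [QR: both ≡ 3 mod 4, sign flips]
  = -(2/3)    [11 ≡ 2 mod 3]
  = (1/3)    [3 ≡ 3 mod 8 ⇒ (2/3) = -1]
  = 1    [(1/3) = 1]

1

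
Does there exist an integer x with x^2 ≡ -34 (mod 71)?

Reduce the numerator: -34 ≡ 37 (mod 71), so (-34|71) = (37|71).
37 ≡ 1 (mod 4), so quadratic reciprocity gives (37|71) = (71|37). Reduce: 71 ≡ 34 (mod 37). Now have (34|37).
Factor out 2: 34 = 2·17. Since 37 ≡ 5 (mod 8), (2|37) = -1. Now have -(17|37).
17 ≡ 1 (mod 4), so quadratic reciprocity gives (17|37) = (37|17). Reduce: 37 ≡ 3 (mod 17). Now have -(3|17).
17 ≡ 1 (mod 4), so quadratic reciprocity gives (3|17) = (17|3). Reduce: 17 ≡ 2 (mod 3). Now have -(2|3).
Factor out 2: 2 = 2. Since 3 ≡ 3 (mod 8), (2|3) = -1. Now have (1|3).
(1|3) = 1. Collecting the sign factors: 1.
(-34|71) = 1, and 71 is prime, so -34 is a quadratic residue mod 71.

yes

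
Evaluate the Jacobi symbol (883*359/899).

By multiplicativity, (883·359/899) = (883/899)·(359/899).
First factor (883/899):
(883/899)
  = -(899/883)    [QR: both ≡ 3 mod 4, sign flips]
  = -(16/883)    [899 ≡ 16 mod 883]
  = -(1/883)    [883 ≡ 3 mod 8 ⇒ (2/883)^4 = +1]
  = -1    [(1/883) = 1]
Second factor (359/899):
(359/899)
  = -(899/359)    [QR: both ≡ 3 mod 4, sign flips]
  = -(181/359)    [899 ≡ 181 mod 359]
  = -(359/181)    [QR: 181 ≡ 1 mod 4, sign kept]
  = -(178/181)    [359 ≡ 178 mod 181]
  = (89/181)    [181 ≡ 5 mod 8 ⇒ (2/181) = -1]
  = (181/89)    [QR: 89 ≡ 1 mod 4, sign kept]
  = (3/89)    [181 ≡ 3 mod 89]
  = (89/3)    [QR: 89 ≡ 1 mod 4, sign kept]
  = (2/3)    [89 ≡ 2 mod 3]
  = -(1/3)    [3 ≡ 3 mod 8 ⇒ (2/3) = -1]
  = -1    [(1/3) = 1]
Product: (-1)·(-1) = 1.

1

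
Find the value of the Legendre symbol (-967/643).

(-967/643)
  = -(967/643)    [643 ≡ 3 mod 4 ⇒ (-1/643) = -1]
  = -(324/643)    [967 ≡ 324 mod 643]
  = -(81/643)    [643 ≡ 3 mod 8 ⇒ (2/643)^2 = +1]
  = -(643/81)    [QR: 81 ≡ 1 mod 4, sign kept]
  = -(76/81)    [643 ≡ 76 mod 81]
  = -(19/81)    [81 ≡ 1 mod 8 ⇒ (2/81)^2 = +1]
  = -(81/19)    [QR: 81 ≡ 1 mod 4, sign kept]
  = -(5/19)    [81 ≡ 5 mod 19]
  = -(19/5)    [QR: 5 ≡ 1 mod 4, sign kept]
  = -(4/5)    [19 ≡ 4 mod 5]
  = -(1/5)    [5 ≡ 5 mod 8 ⇒ (2/5)^2 = +1]
  = -1    [(1/5) = 1]

-1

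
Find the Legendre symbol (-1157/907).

-1

Pull out -1: (-1157/907) = (-1/907)·(1157/907). Since 907 ≡ 3 (mod 4), (-1/907) = -1. Now have -(1157/907).
Reduce the numerator: 1157 ≡ 250 (mod 907), so (1157/907) = (250/907).
Factor out 2: 250 = 2·125. Since 907 ≡ 3 (mod 8), (2/907) = -1. Now have (125/907).
125 ≡ 1 (mod 4), so quadratic reciprocity gives (125/907) = (907/125). Reduce: 907 ≡ 32 (mod 125). Now have (32/125).
Factor out 2: 32 = 2^5. Since 125 ≡ 5 (mod 8), (2/125) = -1, and (2/125)^5 = -1. Now have -(1/125).
(1/125) = 1. Collecting the sign factors: -1.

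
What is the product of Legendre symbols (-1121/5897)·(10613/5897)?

1

By multiplicativity, (-1121·10613/5897) = (-1121/5897)·(10613/5897).
First factor (-1121/5897):
(-1121/5897)
  = (4776/5897)    [-1121 ≡ 4776 mod 5897]
  = (597/5897)    [5897 ≡ 1 mod 8 ⇒ (2/5897)^3 = +1]
  = (5897/597)    [QR: 597 ≡ 1 mod 4, sign kept]
  = (524/597)    [5897 ≡ 524 mod 597]
  = (131/597)    [597 ≡ 5 mod 8 ⇒ (2/597)^2 = +1]
  = (597/131)    [QR: 597 ≡ 1 mod 4, sign kept]
  = (73/131)    [597 ≡ 73 mod 131]
  = (131/73)    [QR: 73 ≡ 1 mod 4, sign kept]
  = (58/73)    [131 ≡ 58 mod 73]
  = (29/73)    [73 ≡ 1 mod 8 ⇒ (2/73) = +1]
  = (73/29)    [QR: 29 ≡ 1 mod 4, sign kept]
  = (15/29)    [73 ≡ 15 mod 29]
  = (29/15)    [QR: 29 ≡ 1 mod 4, sign kept]
  = (14/15)    [29 ≡ 14 mod 15]
  = (7/15)    [15 ≡ 7 mod 8 ⇒ (2/15) = +1]
  = -(15/7)    [QR: both ≡ 3 mod 4, sign flips]
  = -(1/7)    [15 ≡ 1 mod 7]
  = -1    [(1/7) = 1]
Second factor (10613/5897):
(10613/5897)
  = (4716/5897)    [10613 ≡ 4716 mod 5897]
  = (1179/5897)    [5897 ≡ 1 mod 8 ⇒ (2/5897)^2 = +1]
  = (5897/1179)    [QR: 5897 ≡ 1 mod 4, sign kept]
  = (2/1179)    [5897 ≡ 2 mod 1179]
  = -(1/1179)    [1179 ≡ 3 mod 8 ⇒ (2/1179) = -1]
  = -1    [(1/1179) = 1]
Product: (-1)·(-1) = 1.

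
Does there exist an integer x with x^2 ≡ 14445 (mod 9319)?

Reduce the numerator: 14445 ≡ 5126 (mod 9319), so (14445/9319) = (5126/9319).
Factor out 2: 5126 = 2·2563. Since 9319 ≡ 7 (mod 8), (2/9319) = +1. Now have (2563/9319).
Both 2563 ≡ 3 and 9319 ≡ 3 (mod 4), so reciprocity gives (2563/9319) = -(9319/2563). Reduce: 9319 ≡ 1630 (mod 2563). Now have -(1630/2563).
Factor out 2: 1630 = 2·815. Since 2563 ≡ 3 (mod 8), (2/2563) = -1. Now have (815/2563).
Both 815 ≡ 3 and 2563 ≡ 3 (mod 4), so reciprocity gives (815/2563) = -(2563/815). Reduce: 2563 ≡ 118 (mod 815). Now have -(118/815).
Factor out 2: 118 = 2·59. Since 815 ≡ 7 (mod 8), (2/815) = +1. Now have -(59/815).
Both 59 ≡ 3 and 815 ≡ 3 (mod 4), so reciprocity gives (59/815) = -(815/59). Reduce: 815 ≡ 48 (mod 59). Now have (48/59).
Factor out 2: 48 = 2^4·3. Since 59 ≡ 3 (mod 8), (2/59) = -1, and (2/59)^4 = +1. Now have (3/59).
Both 3 ≡ 3 and 59 ≡ 3 (mod 4), so reciprocity gives (3/59) = -(59/3). Reduce: 59 ≡ 2 (mod 3). Now have -(2/3).
Factor out 2: 2 = 2. Since 3 ≡ 3 (mod 8), (2/3) = -1. Now have (1/3).
(1/3) = 1. Collecting the sign factors: 1.
The Legendre symbol is 1, so x^2 ≡ 14445 (mod 9319) has solution.

yes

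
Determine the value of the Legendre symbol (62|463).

Factor out 2: 62 = 2·31. Since 463 ≡ 7 (mod 8), (2|463) = +1. Now have (31|463).
Both 31 ≡ 3 and 463 ≡ 3 (mod 4), so reciprocity gives (31|463) = -(463|31). Reduce: 463 ≡ 29 (mod 31). Now have -(29|31).
29 ≡ 1 (mod 4), so quadratic reciprocity gives (29|31) = (31|29). Reduce: 31 ≡ 2 (mod 29). Now have -(2|29).
Factor out 2: 2 = 2. Since 29 ≡ 5 (mod 8), (2|29) = -1. Now have (1|29).
(1|29) = 1. Collecting the sign factors: 1.

1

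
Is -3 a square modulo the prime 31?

(-3/31)
  = (28/31)    [-3 ≡ 28 mod 31]
  = (7/31)    [31 ≡ 7 mod 8 ⇒ (2/31)^2 = +1]
  = -(31/7)    [QR: both ≡ 3 mod 4, sign flips]
  = -(3/7)    [31 ≡ 3 mod 7]
  = (7/3)    [QR: both ≡ 3 mod 4, sign flips]
  = (1/3)    [7 ≡ 1 mod 3]
  = 1    [(1/3) = 1]
(-3/31) = 1, and 31 is prime, so -3 is a quadratic residue mod 31.

yes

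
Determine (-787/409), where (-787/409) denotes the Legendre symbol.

Pull out -1: (-787/409) = (-1/409)·(787/409). Since 409 ≡ 1 (mod 4), (-1/409) = +1. Now have (787/409).
Reduce the numerator: 787 ≡ 378 (mod 409), so (787/409) = (378/409).
Factor out 2: 378 = 2·189. Since 409 ≡ 1 (mod 8), (2/409) = +1. Now have (189/409).
189 ≡ 1 (mod 4), so quadratic reciprocity gives (189/409) = (409/189). Reduce: 409 ≡ 31 (mod 189). Now have (31/189).
189 ≡ 1 (mod 4), so quadratic reciprocity gives (31/189) = (189/31). Reduce: 189 ≡ 3 (mod 31). Now have (3/31).
Both 3 ≡ 3 and 31 ≡ 3 (mod 4), so reciprocity gives (3/31) = -(31/3). Reduce: 31 ≡ 1 (mod 3). Now have -(1/3).
(1/3) = 1. Collecting the sign factors: -1.

-1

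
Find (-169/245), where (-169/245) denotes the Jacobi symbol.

Reduce the numerator: -169 ≡ 76 (mod 245), so (-169/245) = (76/245).
Factor out 2: 76 = 2^2·19. Since 245 ≡ 5 (mod 8), (2/245) = -1, and (2/245)^2 = +1. Now have (19/245).
245 ≡ 1 (mod 4), so quadratic reciprocity gives (19/245) = (245/19). Reduce: 245 ≡ 17 (mod 19). Now have (17/19).
17 ≡ 1 (mod 4), so quadratic reciprocity gives (17/19) = (19/17). Reduce: 19 ≡ 2 (mod 17). Now have (2/17).
Factor out 2: 2 = 2. Since 17 ≡ 1 (mod 8), (2/17) = +1. Now have (1/17).
(1/17) = 1. Collecting the sign factors: 1.

1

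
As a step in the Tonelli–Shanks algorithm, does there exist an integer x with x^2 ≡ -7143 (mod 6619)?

Pull out -1: (-7143/6619) = (-1/6619)·(7143/6619). Since 6619 ≡ 3 (mod 4), (-1/6619) = -1. Now have -(7143/6619).
Reduce the numerator: 7143 ≡ 524 (mod 6619), so (7143/6619) = (524/6619).
Factor out 2: 524 = 2^2·131. Since 6619 ≡ 3 (mod 8), (2/6619) = -1, and (2/6619)^2 = +1. Now have -(131/6619).
Both 131 ≡ 3 and 6619 ≡ 3 (mod 4), so reciprocity gives (131/6619) = -(6619/131). Reduce: 6619 ≡ 69 (mod 131). Now have (69/131).
69 ≡ 1 (mod 4), so quadratic reciprocity gives (69/131) = (131/69). Reduce: 131 ≡ 62 (mod 69). Now have (62/69).
Factor out 2: 62 = 2·31. Since 69 ≡ 5 (mod 8), (2/69) = -1. Now have -(31/69).
69 ≡ 1 (mod 4), so quadratic reciprocity gives (31/69) = (69/31). Reduce: 69 ≡ 7 (mod 31). Now have -(7/31).
Both 7 ≡ 3 and 31 ≡ 3 (mod 4), so reciprocity gives (7/31) = -(31/7). Reduce: 31 ≡ 3 (mod 7). Now have (3/7).
Both 3 ≡ 3 and 7 ≡ 3 (mod 4), so reciprocity gives (3/7) = -(7/3). Reduce: 7 ≡ 1 (mod 3). Now have -(1/3).
(1/3) = 1. Collecting the sign factors: -1.
(-7143/6619) = -1, and 6619 is prime, so -7143 is not a quadratic residue mod 6619.

no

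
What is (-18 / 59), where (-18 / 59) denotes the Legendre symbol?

1

(-18 / 59)
  = -(18 / 59)    [59 ≡ 3 mod 4 ⇒ (-1 / 59) = -1]
  = (9 / 59)    [59 ≡ 3 mod 8 ⇒ (2 / 59) = -1]
  = (59 / 9)    [QR: 9 ≡ 1 mod 4, sign kept]
  = (5 / 9)    [59 ≡ 5 mod 9]
  = (9 / 5)    [QR: 5 ≡ 1 mod 4, sign kept]
  = (4 / 5)    [9 ≡ 4 mod 5]
  = (1 / 5)    [5 ≡ 5 mod 8 ⇒ (2 / 5)^2 = +1]
  = 1    [(1 / 5) = 1]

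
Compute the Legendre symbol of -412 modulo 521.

-1

(-412/521)
  = (109/521)    [-412 ≡ 109 mod 521]
  = (521/109)    [QR: 109 ≡ 1 mod 4, sign kept]
  = (85/109)    [521 ≡ 85 mod 109]
  = (109/85)    [QR: 85 ≡ 1 mod 4, sign kept]
  = (24/85)    [109 ≡ 24 mod 85]
  = -(3/85)    [85 ≡ 5 mod 8 ⇒ (2/85)^3 = -1]
  = -(85/3)    [QR: 85 ≡ 1 mod 4, sign kept]
  = -(1/3)    [85 ≡ 1 mod 3]
  = -1    [(1/3) = 1]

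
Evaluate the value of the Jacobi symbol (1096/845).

(1096/845)
  = (251/845)    [1096 ≡ 251 mod 845]
  = (845/251)    [QR: 845 ≡ 1 mod 4, sign kept]
  = (92/251)    [845 ≡ 92 mod 251]
  = (23/251)    [251 ≡ 3 mod 8 ⇒ (2/251)^2 = +1]
  = -(251/23)    [QR: both ≡ 3 mod 4, sign flips]
  = -(21/23)    [251 ≡ 21 mod 23]
  = -(23/21)    [QR: 21 ≡ 1 mod 4, sign kept]
  = -(2/21)    [23 ≡ 2 mod 21]
  = (1/21)    [21 ≡ 5 mod 8 ⇒ (2/21) = -1]
  = 1    [(1/21) = 1]

1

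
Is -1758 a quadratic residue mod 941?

no

Reduce the numerator: -1758 ≡ 124 (mod 941), so (-1758/941) = (124/941).
Factor out 2: 124 = 2^2·31. Since 941 ≡ 5 (mod 8), (2/941) = -1, and (2/941)^2 = +1. Now have (31/941).
941 ≡ 1 (mod 4), so quadratic reciprocity gives (31/941) = (941/31). Reduce: 941 ≡ 11 (mod 31). Now have (11/31).
Both 11 ≡ 3 and 31 ≡ 3 (mod 4), so reciprocity gives (11/31) = -(31/11). Reduce: 31 ≡ 9 (mod 11). Now have -(9/11).
9 ≡ 1 (mod 4), so quadratic reciprocity gives (9/11) = (11/9). Reduce: 11 ≡ 2 (mod 9). Now have -(2/9).
Factor out 2: 2 = 2. Since 9 ≡ 1 (mod 8), (2/9) = +1. Now have -(1/9).
(1/9) = 1. Collecting the sign factors: -1.
The Legendre symbol is -1, so x^2 ≡ -1758 (mod 941) has no solution.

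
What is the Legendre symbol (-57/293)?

1

(-57/293)
  = (236/293)    [-57 ≡ 236 mod 293]
  = (59/293)    [293 ≡ 5 mod 8 ⇒ (2/293)^2 = +1]
  = (293/59)    [QR: 293 ≡ 1 mod 4, sign kept]
  = (57/59)    [293 ≡ 57 mod 59]
  = (59/57)    [QR: 57 ≡ 1 mod 4, sign kept]
  = (2/57)    [59 ≡ 2 mod 57]
  = (1/57)    [57 ≡ 1 mod 8 ⇒ (2/57) = +1]
  = 1    [(1/57) = 1]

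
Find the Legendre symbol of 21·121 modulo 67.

By multiplicativity, (21·121/67) = (21/67)·(121/67).
First factor (21/67):
21 ≡ 1 (mod 4), so quadratic reciprocity gives (21/67) = (67/21). Reduce: 67 ≡ 4 (mod 21). Now have (4/21).
Factor out 2: 4 = 2^2. Since 21 ≡ 5 (mod 8), (2/21) = -1, and (2/21)^2 = +1. Now have (1/21).
(1/21) = 1. Collecting the sign factors: 1.
Second factor (121/67):
Reduce the numerator: 121 ≡ 54 (mod 67), so (121/67) = (54/67).
Factor out 2: 54 = 2·27. Since 67 ≡ 3 (mod 8), (2/67) = -1. Now have -(27/67).
Both 27 ≡ 3 and 67 ≡ 3 (mod 4), so reciprocity gives (27/67) = -(67/27). Reduce: 67 ≡ 13 (mod 27). Now have (13/27).
13 ≡ 1 (mod 4), so quadratic reciprocity gives (13/27) = (27/13). Reduce: 27 ≡ 1 (mod 13). Now have (1/13).
(1/13) = 1. Collecting the sign factors: 1.
Product: (1)·(1) = 1.

1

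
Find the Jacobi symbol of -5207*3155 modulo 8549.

By multiplicativity, (-5207·3155/8549) = (-5207/8549)·(3155/8549).
First factor (-5207/8549):
(-5207/8549)
  = (3342/8549)    [-5207 ≡ 3342 mod 8549]
  = -(1671/8549)    [8549 ≡ 5 mod 8 ⇒ (2/8549) = -1]
  = -(8549/1671)    [QR: 8549 ≡ 1 mod 4, sign kept]
  = -(194/1671)    [8549 ≡ 194 mod 1671]
  = -(97/1671)    [1671 ≡ 7 mod 8 ⇒ (2/1671) = +1]
  = -(1671/97)    [QR: 97 ≡ 1 mod 4, sign kept]
  = -(22/97)    [1671 ≡ 22 mod 97]
  = -(11/97)    [97 ≡ 1 mod 8 ⇒ (2/97) = +1]
  = -(97/11)    [QR: 97 ≡ 1 mod 4, sign kept]
  = -(9/11)    [97 ≡ 9 mod 11]
  = -(11/9)    [QR: 9 ≡ 1 mod 4, sign kept]
  = -(2/9)    [11 ≡ 2 mod 9]
  = -(1/9)    [9 ≡ 1 mod 8 ⇒ (2/9) = +1]
  = -1    [(1/9) = 1]
Second factor (3155/8549):
(3155/8549)
  = (8549/3155)    [QR: 8549 ≡ 1 mod 4, sign kept]
  = (2239/3155)    [8549 ≡ 2239 mod 3155]
  = -(3155/2239)    [QR: both ≡ 3 mod 4, sign flips]
  = -(916/2239)    [3155 ≡ 916 mod 2239]
  = -(229/2239)    [2239 ≡ 7 mod 8 ⇒ (2/2239)^2 = +1]
  = -(2239/229)    [QR: 229 ≡ 1 mod 4, sign kept]
  = -(178/229)    [2239 ≡ 178 mod 229]
  = (89/229)    [229 ≡ 5 mod 8 ⇒ (2/229) = -1]
  = (229/89)    [QR: 89 ≡ 1 mod 4, sign kept]
  = (51/89)    [229 ≡ 51 mod 89]
  = (89/51)    [QR: 89 ≡ 1 mod 4, sign kept]
  = (38/51)    [89 ≡ 38 mod 51]
  = -(19/51)    [51 ≡ 3 mod 8 ⇒ (2/51) = -1]
  = (51/19)    [QR: both ≡ 3 mod 4, sign flips]
  = (13/19)    [51 ≡ 13 mod 19]
  = (19/13)    [QR: 13 ≡ 1 mod 4, sign kept]
  = (6/13)    [19 ≡ 6 mod 13]
  = -(3/13)    [13 ≡ 5 mod 8 ⇒ (2/13) = -1]
  = -(13/3)    [QR: 13 ≡ 1 mod 4, sign kept]
  = -(1/3)    [13 ≡ 1 mod 3]
  = -1    [(1/3) = 1]
Product: (-1)·(-1) = 1.

1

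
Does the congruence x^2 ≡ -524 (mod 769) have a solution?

yes

Pull out -1: (-524/769) = (-1/769)·(524/769). Since 769 ≡ 1 (mod 4), (-1/769) = +1. Now have (524/769).
Factor out 2: 524 = 2^2·131. Since 769 ≡ 1 (mod 8), (2/769) = +1, and (2/769)^2 = +1. Now have (131/769).
769 ≡ 1 (mod 4), so quadratic reciprocity gives (131/769) = (769/131). Reduce: 769 ≡ 114 (mod 131). Now have (114/131).
Factor out 2: 114 = 2·57. Since 131 ≡ 3 (mod 8), (2/131) = -1. Now have -(57/131).
57 ≡ 1 (mod 4), so quadratic reciprocity gives (57/131) = (131/57). Reduce: 131 ≡ 17 (mod 57). Now have -(17/57).
17 ≡ 1 (mod 4), so quadratic reciprocity gives (17/57) = (57/17). Reduce: 57 ≡ 6 (mod 17). Now have -(6/17).
Factor out 2: 6 = 2·3. Since 17 ≡ 1 (mod 8), (2/17) = +1. Now have -(3/17).
17 ≡ 1 (mod 4), so quadratic reciprocity gives (3/17) = (17/3). Reduce: 17 ≡ 2 (mod 3). Now have -(2/3).
Factor out 2: 2 = 2. Since 3 ≡ 3 (mod 8), (2/3) = -1. Now have (1/3).
(1/3) = 1. Collecting the sign factors: 1.
(-524/769) = 1, and 769 is prime, so -524 is a quadratic residue mod 769.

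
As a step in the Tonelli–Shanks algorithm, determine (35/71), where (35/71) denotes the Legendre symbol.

-1

(35/71)
  = -(71/35)    [QR: both ≡ 3 mod 4, sign flips]
  = -(1/35)    [71 ≡ 1 mod 35]
  = -1    [(1/35) = 1]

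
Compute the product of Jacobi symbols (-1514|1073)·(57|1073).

By multiplicativity, (-1514·57|1073) = (-1514|1073)·(57|1073).
First factor (-1514|1073):
Reduce the numerator: -1514 ≡ 632 (mod 1073), so (-1514|1073) = (632|1073).
Factor out 2: 632 = 2^3·79. Since 1073 ≡ 1 (mod 8), (2|1073) = +1, and (2|1073)^3 = +1. Now have (79|1073).
1073 ≡ 1 (mod 4), so quadratic reciprocity gives (79|1073) = (1073|79). Reduce: 1073 ≡ 46 (mod 79). Now have (46|79).
Factor out 2: 46 = 2·23. Since 79 ≡ 7 (mod 8), (2|79) = +1. Now have (23|79).
Both 23 ≡ 3 and 79 ≡ 3 (mod 4), so reciprocity gives (23|79) = -(79|23). Reduce: 79 ≡ 10 (mod 23). Now have -(10|23).
Factor out 2: 10 = 2·5. Since 23 ≡ 7 (mod 8), (2|23) = +1. Now have -(5|23).
5 ≡ 1 (mod 4), so quadratic reciprocity gives (5|23) = (23|5). Reduce: 23 ≡ 3 (mod 5). Now have -(3|5).
5 ≡ 1 (mod 4), so quadratic reciprocity gives (3|5) = (5|3). Reduce: 5 ≡ 2 (mod 3). Now have -(2|3).
Factor out 2: 2 = 2. Since 3 ≡ 3 (mod 8), (2|3) = -1. Now have (1|3).
(1|3) = 1. Collecting the sign factors: 1.
Second factor (57|1073):
57 ≡ 1 (mod 4), so quadratic reciprocity gives (57|1073) = (1073|57). Reduce: 1073 ≡ 47 (mod 57). Now have (47|57).
57 ≡ 1 (mod 4), so quadratic reciprocity gives (47|57) = (57|47). Reduce: 57 ≡ 10 (mod 47). Now have (10|47).
Factor out 2: 10 = 2·5. Since 47 ≡ 7 (mod 8), (2|47) = +1. Now have (5|47).
5 ≡ 1 (mod 4), so quadratic reciprocity gives (5|47) = (47|5). Reduce: 47 ≡ 2 (mod 5). Now have (2|5).
Factor out 2: 2 = 2. Since 5 ≡ 5 (mod 8), (2|5) = -1. Now have -(1|5).
(1|5) = 1. Collecting the sign factors: -1.
Product: (1)·(-1) = -1.

-1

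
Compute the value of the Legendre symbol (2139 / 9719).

1

(2139 / 9719)
  = -(9719 / 2139)    [QR: both ≡ 3 mod 4, sign flips]
  = -(1163 / 2139)    [9719 ≡ 1163 mod 2139]
  = (2139 / 1163)    [QR: both ≡ 3 mod 4, sign flips]
  = (976 / 1163)    [2139 ≡ 976 mod 1163]
  = (61 / 1163)    [1163 ≡ 3 mod 8 ⇒ (2 / 1163)^4 = +1]
  = (1163 / 61)    [QR: 61 ≡ 1 mod 4, sign kept]
  = (4 / 61)    [1163 ≡ 4 mod 61]
  = (1 / 61)    [61 ≡ 5 mod 8 ⇒ (2 / 61)^2 = +1]
  = 1    [(1 / 61) = 1]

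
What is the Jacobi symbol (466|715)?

Factor out 2: 466 = 2·233. Since 715 ≡ 3 (mod 8), (2|715) = -1. Now have -(233|715).
233 ≡ 1 (mod 4), so quadratic reciprocity gives (233|715) = (715|233). Reduce: 715 ≡ 16 (mod 233). Now have -(16|233).
Factor out 2: 16 = 2^4. Since 233 ≡ 1 (mod 8), (2|233) = +1, and (2|233)^4 = +1. Now have -(1|233).
(1|233) = 1. Collecting the sign factors: -1.

-1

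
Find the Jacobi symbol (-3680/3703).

Reduce the numerator: -3680 ≡ 23 (mod 3703), so (-3680/3703) = (23/3703).
Both 23 ≡ 3 and 3703 ≡ 3 (mod 4), so reciprocity gives (23/3703) = -(3703/23). Reduce: 3703 ≡ 0 (mod 23). Now have -(0/23).
The numerator is now 0 with denominator 23 > 1: the symbol is 0.

0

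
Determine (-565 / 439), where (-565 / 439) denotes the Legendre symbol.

-1

(-565 / 439)
  = (313 / 439)    [-565 ≡ 313 mod 439]
  = (439 / 313)    [QR: 313 ≡ 1 mod 4, sign kept]
  = (126 / 313)    [439 ≡ 126 mod 313]
  = (63 / 313)    [313 ≡ 1 mod 8 ⇒ (2 / 313) = +1]
  = (313 / 63)    [QR: 313 ≡ 1 mod 4, sign kept]
  = (61 / 63)    [313 ≡ 61 mod 63]
  = (63 / 61)    [QR: 61 ≡ 1 mod 4, sign kept]
  = (2 / 61)    [63 ≡ 2 mod 61]
  = -(1 / 61)    [61 ≡ 5 mod 8 ⇒ (2 / 61) = -1]
  = -1    [(1 / 61) = 1]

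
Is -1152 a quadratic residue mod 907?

Reduce the numerator: -1152 ≡ 662 (mod 907), so (-1152/907) = (662/907).
Factor out 2: 662 = 2·331. Since 907 ≡ 3 (mod 8), (2/907) = -1. Now have -(331/907).
Both 331 ≡ 3 and 907 ≡ 3 (mod 4), so reciprocity gives (331/907) = -(907/331). Reduce: 907 ≡ 245 (mod 331). Now have (245/331).
245 ≡ 1 (mod 4), so quadratic reciprocity gives (245/331) = (331/245). Reduce: 331 ≡ 86 (mod 245). Now have (86/245).
Factor out 2: 86 = 2·43. Since 245 ≡ 5 (mod 8), (2/245) = -1. Now have -(43/245).
245 ≡ 1 (mod 4), so quadratic reciprocity gives (43/245) = (245/43). Reduce: 245 ≡ 30 (mod 43). Now have -(30/43).
Factor out 2: 30 = 2·15. Since 43 ≡ 3 (mod 8), (2/43) = -1. Now have (15/43).
Both 15 ≡ 3 and 43 ≡ 3 (mod 4), so reciprocity gives (15/43) = -(43/15). Reduce: 43 ≡ 13 (mod 15). Now have -(13/15).
13 ≡ 1 (mod 4), so quadratic reciprocity gives (13/15) = (15/13). Reduce: 15 ≡ 2 (mod 13). Now have -(2/13).
Factor out 2: 2 = 2. Since 13 ≡ 5 (mod 8), (2/13) = -1. Now have (1/13).
(1/13) = 1. Collecting the sign factors: 1.
The Legendre symbol is 1, so x^2 ≡ -1152 (mod 907) has solution.

yes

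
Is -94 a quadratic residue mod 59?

(-94|59)
  = -(94|59)    [59 ≡ 3 mod 4 ⇒ (-1|59) = -1]
  = -(35|59)    [94 ≡ 35 mod 59]
  = (59|35)    [QR: both ≡ 3 mod 4, sign flips]
  = (24|35)    [59 ≡ 24 mod 35]
  = -(3|35)    [35 ≡ 3 mod 8 ⇒ (2|35)^3 = -1]
  = (35|3)    [QR: both ≡ 3 mod 4, sign flips]
  = (2|3)    [35 ≡ 2 mod 3]
  = -(1|3)    [3 ≡ 3 mod 8 ⇒ (2|3) = -1]
  = -1    [(1|3) = 1]
(-94|59) = -1, and 59 is prime, so -94 is not a quadratic residue mod 59.

no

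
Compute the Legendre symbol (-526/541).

(-526/541)
  = (15/541)    [-526 ≡ 15 mod 541]
  = (541/15)    [QR: 541 ≡ 1 mod 4, sign kept]
  = (1/15)    [541 ≡ 1 mod 15]
  = 1    [(1/15) = 1]

1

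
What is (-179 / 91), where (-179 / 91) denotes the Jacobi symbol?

-1

Pull out -1: (-179 / 91) = (-1 / 91)·(179 / 91). Since 91 ≡ 3 (mod 4), (-1 / 91) = -1. Now have -(179 / 91).
Reduce the numerator: 179 ≡ 88 (mod 91), so (179 / 91) = (88 / 91).
Factor out 2: 88 = 2^3·11. Since 91 ≡ 3 (mod 8), (2 / 91) = -1, and (2 / 91)^3 = -1. Now have (11 / 91).
Both 11 ≡ 3 and 91 ≡ 3 (mod 4), so reciprocity gives (11 / 91) = -(91 / 11). Reduce: 91 ≡ 3 (mod 11). Now have -(3 / 11).
Both 3 ≡ 3 and 11 ≡ 3 (mod 4), so reciprocity gives (3 / 11) = -(11 / 3). Reduce: 11 ≡ 2 (mod 3). Now have (2 / 3).
Factor out 2: 2 = 2. Since 3 ≡ 3 (mod 8), (2 / 3) = -1. Now have -(1 / 3).
(1 / 3) = 1. Collecting the sign factors: -1.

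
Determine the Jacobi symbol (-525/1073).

-1

(-525/1073)
  = (548/1073)    [-525 ≡ 548 mod 1073]
  = (137/1073)    [1073 ≡ 1 mod 8 ⇒ (2/1073)^2 = +1]
  = (1073/137)    [QR: 137 ≡ 1 mod 4, sign kept]
  = (114/137)    [1073 ≡ 114 mod 137]
  = (57/137)    [137 ≡ 1 mod 8 ⇒ (2/137) = +1]
  = (137/57)    [QR: 57 ≡ 1 mod 4, sign kept]
  = (23/57)    [137 ≡ 23 mod 57]
  = (57/23)    [QR: 57 ≡ 1 mod 4, sign kept]
  = (11/23)    [57 ≡ 11 mod 23]
  = -(23/11)    [QR: both ≡ 3 mod 4, sign flips]
  = -(1/11)    [23 ≡ 1 mod 11]
  = -1    [(1/11) = 1]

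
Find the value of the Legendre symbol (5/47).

-1

(5/47)
  = (47/5)    [QR: 5 ≡ 1 mod 4, sign kept]
  = (2/5)    [47 ≡ 2 mod 5]
  = -(1/5)    [5 ≡ 5 mod 8 ⇒ (2/5) = -1]
  = -1    [(1/5) = 1]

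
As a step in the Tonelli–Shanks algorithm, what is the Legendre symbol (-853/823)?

-1

Reduce the numerator: -853 ≡ 793 (mod 823), so (-853/823) = (793/823).
793 ≡ 1 (mod 4), so quadratic reciprocity gives (793/823) = (823/793). Reduce: 823 ≡ 30 (mod 793). Now have (30/793).
Factor out 2: 30 = 2·15. Since 793 ≡ 1 (mod 8), (2/793) = +1. Now have (15/793).
793 ≡ 1 (mod 4), so quadratic reciprocity gives (15/793) = (793/15). Reduce: 793 ≡ 13 (mod 15). Now have (13/15).
13 ≡ 1 (mod 4), so quadratic reciprocity gives (13/15) = (15/13). Reduce: 15 ≡ 2 (mod 13). Now have (2/13).
Factor out 2: 2 = 2. Since 13 ≡ 5 (mod 8), (2/13) = -1. Now have -(1/13).
(1/13) = 1. Collecting the sign factors: -1.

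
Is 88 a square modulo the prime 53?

no

Reduce the numerator: 88 ≡ 35 (mod 53), so (88/53) = (35/53).
53 ≡ 1 (mod 4), so quadratic reciprocity gives (35/53) = (53/35). Reduce: 53 ≡ 18 (mod 35). Now have (18/35).
Factor out 2: 18 = 2·9. Since 35 ≡ 3 (mod 8), (2/35) = -1. Now have -(9/35).
9 ≡ 1 (mod 4), so quadratic reciprocity gives (9/35) = (35/9). Reduce: 35 ≡ 8 (mod 9). Now have -(8/9).
Factor out 2: 8 = 2^3. Since 9 ≡ 1 (mod 8), (2/9) = +1, and (2/9)^3 = +1. Now have -(1/9).
(1/9) = 1. Collecting the sign factors: -1.
(88/53) = -1, and 53 is prime, so 88 is not a quadratic residue mod 53.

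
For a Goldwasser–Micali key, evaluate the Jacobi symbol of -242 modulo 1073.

Reduce the numerator: -242 ≡ 831 (mod 1073), so (-242/1073) = (831/1073).
1073 ≡ 1 (mod 4), so quadratic reciprocity gives (831/1073) = (1073/831). Reduce: 1073 ≡ 242 (mod 831). Now have (242/831).
Factor out 2: 242 = 2·121. Since 831 ≡ 7 (mod 8), (2/831) = +1. Now have (121/831).
121 ≡ 1 (mod 4), so quadratic reciprocity gives (121/831) = (831/121). Reduce: 831 ≡ 105 (mod 121). Now have (105/121).
105 ≡ 1 (mod 4), so quadratic reciprocity gives (105/121) = (121/105). Reduce: 121 ≡ 16 (mod 105). Now have (16/105).
Factor out 2: 16 = 2^4. Since 105 ≡ 1 (mod 8), (2/105) = +1, and (2/105)^4 = +1. Now have (1/105).
(1/105) = 1. Collecting the sign factors: 1.

1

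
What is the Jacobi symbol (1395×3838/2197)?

1

By multiplicativity, (1395·3838/2197) = (1395/2197)·(3838/2197).
First factor (1395/2197):
2197 ≡ 1 (mod 4), so quadratic reciprocity gives (1395/2197) = (2197/1395). Reduce: 2197 ≡ 802 (mod 1395). Now have (802/1395).
Factor out 2: 802 = 2·401. Since 1395 ≡ 3 (mod 8), (2/1395) = -1. Now have -(401/1395).
401 ≡ 1 (mod 4), so quadratic reciprocity gives (401/1395) = (1395/401). Reduce: 1395 ≡ 192 (mod 401). Now have -(192/401).
Factor out 2: 192 = 2^6·3. Since 401 ≡ 1 (mod 8), (2/401) = +1, and (2/401)^6 = +1. Now have -(3/401).
401 ≡ 1 (mod 4), so quadratic reciprocity gives (3/401) = (401/3). Reduce: 401 ≡ 2 (mod 3). Now have -(2/3).
Factor out 2: 2 = 2. Since 3 ≡ 3 (mod 8), (2/3) = -1. Now have (1/3).
(1/3) = 1. Collecting the sign factors: 1.
Second factor (3838/2197):
Reduce the numerator: 3838 ≡ 1641 (mod 2197), so (3838/2197) = (1641/2197).
1641 ≡ 1 (mod 4), so quadratic reciprocity gives (1641/2197) = (2197/1641). Reduce: 2197 ≡ 556 (mod 1641). Now have (556/1641).
Factor out 2: 556 = 2^2·139. Since 1641 ≡ 1 (mod 8), (2/1641) = +1, and (2/1641)^2 = +1. Now have (139/1641).
1641 ≡ 1 (mod 4), so quadratic reciprocity gives (139/1641) = (1641/139). Reduce: 1641 ≡ 112 (mod 139). Now have (112/139).
Factor out 2: 112 = 2^4·7. Since 139 ≡ 3 (mod 8), (2/139) = -1, and (2/139)^4 = +1. Now have (7/139).
Both 7 ≡ 3 and 139 ≡ 3 (mod 4), so reciprocity gives (7/139) = -(139/7). Reduce: 139 ≡ 6 (mod 7). Now have -(6/7).
Factor out 2: 6 = 2·3. Since 7 ≡ 7 (mod 8), (2/7) = +1. Now have -(3/7).
Both 3 ≡ 3 and 7 ≡ 3 (mod 4), so reciprocity gives (3/7) = -(7/3). Reduce: 7 ≡ 1 (mod 3). Now have (1/3).
(1/3) = 1. Collecting the sign factors: 1.
Product: (1)·(1) = 1.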